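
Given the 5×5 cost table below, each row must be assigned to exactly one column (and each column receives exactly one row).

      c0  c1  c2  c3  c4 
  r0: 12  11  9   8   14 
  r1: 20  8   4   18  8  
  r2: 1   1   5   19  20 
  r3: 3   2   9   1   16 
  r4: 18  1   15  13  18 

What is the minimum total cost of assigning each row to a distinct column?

optimal assignment: row0→col2 (cost 9), row1→col4 (cost 8), row2→col0 (cost 1), row3→col3 (cost 1), row4→col1 (cost 1)
total = 9 + 8 + 1 + 1 + 1 = 20

Minimum assignment cost: 20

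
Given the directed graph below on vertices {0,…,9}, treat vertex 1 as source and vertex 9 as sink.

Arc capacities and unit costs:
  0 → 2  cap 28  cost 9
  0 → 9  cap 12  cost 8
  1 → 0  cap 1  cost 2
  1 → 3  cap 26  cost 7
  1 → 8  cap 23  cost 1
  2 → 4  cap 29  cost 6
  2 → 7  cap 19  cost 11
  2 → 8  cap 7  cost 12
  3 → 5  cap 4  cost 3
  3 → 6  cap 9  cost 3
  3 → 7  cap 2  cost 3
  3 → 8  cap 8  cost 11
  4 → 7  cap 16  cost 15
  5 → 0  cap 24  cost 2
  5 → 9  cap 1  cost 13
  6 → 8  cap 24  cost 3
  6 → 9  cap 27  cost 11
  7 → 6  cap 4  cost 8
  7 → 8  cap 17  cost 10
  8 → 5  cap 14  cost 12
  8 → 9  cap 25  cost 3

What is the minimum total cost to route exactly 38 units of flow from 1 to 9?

Minimum cost for 38 units: 387

shortest-cost path #1: 1→8→9 push 23 @ unit cost 4 (adds 92)
shortest-cost path #2: 1→0→9 push 1 @ unit cost 10 (adds 10)
shortest-cost path #3: 1→3→6→8→9 push 2 @ unit cost 16 (adds 32)
shortest-cost path #4: 1→3→5→0→9 push 4 @ unit cost 20 (adds 80)
shortest-cost path #5: 1→3→6→9 push 7 @ unit cost 21 (adds 147)
shortest-cost path #6: 1→3→8→6→9 push 1 @ unit cost 26 (adds 26)
total cost = 387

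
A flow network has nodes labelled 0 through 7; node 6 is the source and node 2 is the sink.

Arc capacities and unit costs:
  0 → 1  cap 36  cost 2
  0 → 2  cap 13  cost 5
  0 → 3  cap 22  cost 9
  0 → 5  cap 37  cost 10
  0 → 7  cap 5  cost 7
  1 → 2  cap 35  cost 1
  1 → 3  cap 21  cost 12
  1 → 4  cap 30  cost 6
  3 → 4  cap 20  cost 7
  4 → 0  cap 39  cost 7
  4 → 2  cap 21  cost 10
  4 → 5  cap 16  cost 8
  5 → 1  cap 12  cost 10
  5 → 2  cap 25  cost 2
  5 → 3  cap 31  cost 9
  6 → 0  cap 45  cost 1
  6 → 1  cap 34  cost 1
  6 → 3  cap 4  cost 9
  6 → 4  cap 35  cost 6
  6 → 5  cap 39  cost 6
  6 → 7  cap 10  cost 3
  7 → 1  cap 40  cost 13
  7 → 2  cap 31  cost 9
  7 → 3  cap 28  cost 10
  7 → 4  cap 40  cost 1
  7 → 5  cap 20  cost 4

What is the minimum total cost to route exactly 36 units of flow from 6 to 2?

Minimum cost for 36 units: 78

shortest-cost path #1: 6→1→2 push 34 @ unit cost 2 (adds 68)
shortest-cost path #2: 6→0→1→2 push 1 @ unit cost 4 (adds 4)
shortest-cost path #3: 6→0→2 push 1 @ unit cost 6 (adds 6)
total cost = 78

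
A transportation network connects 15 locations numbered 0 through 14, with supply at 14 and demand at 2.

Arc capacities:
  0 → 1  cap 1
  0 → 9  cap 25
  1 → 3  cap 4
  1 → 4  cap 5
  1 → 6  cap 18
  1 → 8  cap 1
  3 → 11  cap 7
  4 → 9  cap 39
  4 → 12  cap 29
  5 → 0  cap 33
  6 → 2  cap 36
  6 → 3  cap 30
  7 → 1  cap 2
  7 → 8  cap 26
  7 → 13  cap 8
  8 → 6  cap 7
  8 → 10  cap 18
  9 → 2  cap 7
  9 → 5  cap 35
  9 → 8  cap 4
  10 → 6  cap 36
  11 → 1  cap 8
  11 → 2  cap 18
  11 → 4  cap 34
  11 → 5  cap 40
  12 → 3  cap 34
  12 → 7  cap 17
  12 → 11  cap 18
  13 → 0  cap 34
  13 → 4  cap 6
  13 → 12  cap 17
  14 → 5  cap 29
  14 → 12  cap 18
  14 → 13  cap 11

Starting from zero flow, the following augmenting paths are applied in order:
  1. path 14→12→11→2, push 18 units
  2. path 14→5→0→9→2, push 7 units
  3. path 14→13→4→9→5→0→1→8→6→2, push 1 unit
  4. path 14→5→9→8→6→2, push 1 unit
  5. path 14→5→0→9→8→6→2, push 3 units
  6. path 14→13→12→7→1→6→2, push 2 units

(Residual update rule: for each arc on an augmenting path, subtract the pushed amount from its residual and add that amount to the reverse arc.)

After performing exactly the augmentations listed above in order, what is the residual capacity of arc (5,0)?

after path 1 (14→12→11→2, push 18): res(5,0)=33
after path 2 (14→5→0→9→2, push 7): res(5,0)=26
after path 3 (14→13→4→9→5→0→1→8→6→2, push 1): res(5,0)=25
after path 4 (14→5→9→8→6→2, push 1): res(5,0)=25
after path 5 (14→5→0→9→8→6→2, push 3): res(5,0)=22
after path 6 (14→13→12→7→1→6→2, push 2): res(5,0)=22

Residual capacity of (5,0): 22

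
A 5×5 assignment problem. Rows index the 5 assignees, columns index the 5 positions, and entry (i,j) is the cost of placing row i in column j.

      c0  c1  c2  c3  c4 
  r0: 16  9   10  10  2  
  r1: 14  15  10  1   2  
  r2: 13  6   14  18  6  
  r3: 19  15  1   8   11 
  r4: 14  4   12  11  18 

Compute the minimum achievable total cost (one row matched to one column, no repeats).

Minimum assignment cost: 21

optimal assignment: row0→col4 (cost 2), row1→col3 (cost 1), row2→col0 (cost 13), row3→col2 (cost 1), row4→col1 (cost 4)
total = 2 + 1 + 13 + 1 + 4 = 21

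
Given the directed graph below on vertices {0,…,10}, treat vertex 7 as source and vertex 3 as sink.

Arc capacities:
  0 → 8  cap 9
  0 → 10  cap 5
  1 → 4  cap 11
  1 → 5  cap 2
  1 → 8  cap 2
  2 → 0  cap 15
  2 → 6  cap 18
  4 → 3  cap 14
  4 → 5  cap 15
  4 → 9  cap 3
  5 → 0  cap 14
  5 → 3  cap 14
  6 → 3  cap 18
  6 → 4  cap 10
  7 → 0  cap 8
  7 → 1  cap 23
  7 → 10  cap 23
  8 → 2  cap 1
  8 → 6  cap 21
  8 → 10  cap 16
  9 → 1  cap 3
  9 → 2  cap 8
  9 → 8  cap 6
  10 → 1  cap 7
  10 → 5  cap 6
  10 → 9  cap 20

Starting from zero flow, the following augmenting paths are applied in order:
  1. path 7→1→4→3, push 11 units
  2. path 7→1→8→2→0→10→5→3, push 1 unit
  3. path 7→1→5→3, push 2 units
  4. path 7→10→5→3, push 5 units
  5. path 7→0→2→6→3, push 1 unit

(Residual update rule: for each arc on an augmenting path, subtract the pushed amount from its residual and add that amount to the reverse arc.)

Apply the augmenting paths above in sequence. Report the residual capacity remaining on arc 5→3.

Residual capacity of (5,3): 6

after path 1 (7→1→4→3, push 11): res(5,3)=14
after path 2 (7→1→8→2→0→10→5→3, push 1): res(5,3)=13
after path 3 (7→1→5→3, push 2): res(5,3)=11
after path 4 (7→10→5→3, push 5): res(5,3)=6
after path 5 (7→0→2→6→3, push 1): res(5,3)=6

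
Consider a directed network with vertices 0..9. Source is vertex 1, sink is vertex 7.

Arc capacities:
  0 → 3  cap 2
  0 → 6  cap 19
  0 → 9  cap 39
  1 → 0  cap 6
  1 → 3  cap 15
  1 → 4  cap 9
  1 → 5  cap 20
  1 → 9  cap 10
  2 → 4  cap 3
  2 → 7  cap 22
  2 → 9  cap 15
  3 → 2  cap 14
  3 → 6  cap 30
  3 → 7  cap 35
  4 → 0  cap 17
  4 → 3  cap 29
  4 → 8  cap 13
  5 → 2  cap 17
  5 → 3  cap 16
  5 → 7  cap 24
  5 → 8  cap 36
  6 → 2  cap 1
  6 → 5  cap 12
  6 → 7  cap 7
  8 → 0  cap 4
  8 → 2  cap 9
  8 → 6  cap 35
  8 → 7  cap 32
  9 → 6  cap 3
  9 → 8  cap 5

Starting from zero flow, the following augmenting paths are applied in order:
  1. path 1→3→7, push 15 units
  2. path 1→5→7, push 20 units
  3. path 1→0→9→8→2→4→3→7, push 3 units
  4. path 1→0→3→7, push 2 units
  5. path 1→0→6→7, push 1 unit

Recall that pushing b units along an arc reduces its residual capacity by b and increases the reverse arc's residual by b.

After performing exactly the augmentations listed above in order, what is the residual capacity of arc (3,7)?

after path 1 (1→3→7, push 15): res(3,7)=20
after path 2 (1→5→7, push 20): res(3,7)=20
after path 3 (1→0→9→8→2→4→3→7, push 3): res(3,7)=17
after path 4 (1→0→3→7, push 2): res(3,7)=15
after path 5 (1→0→6→7, push 1): res(3,7)=15

Residual capacity of (3,7): 15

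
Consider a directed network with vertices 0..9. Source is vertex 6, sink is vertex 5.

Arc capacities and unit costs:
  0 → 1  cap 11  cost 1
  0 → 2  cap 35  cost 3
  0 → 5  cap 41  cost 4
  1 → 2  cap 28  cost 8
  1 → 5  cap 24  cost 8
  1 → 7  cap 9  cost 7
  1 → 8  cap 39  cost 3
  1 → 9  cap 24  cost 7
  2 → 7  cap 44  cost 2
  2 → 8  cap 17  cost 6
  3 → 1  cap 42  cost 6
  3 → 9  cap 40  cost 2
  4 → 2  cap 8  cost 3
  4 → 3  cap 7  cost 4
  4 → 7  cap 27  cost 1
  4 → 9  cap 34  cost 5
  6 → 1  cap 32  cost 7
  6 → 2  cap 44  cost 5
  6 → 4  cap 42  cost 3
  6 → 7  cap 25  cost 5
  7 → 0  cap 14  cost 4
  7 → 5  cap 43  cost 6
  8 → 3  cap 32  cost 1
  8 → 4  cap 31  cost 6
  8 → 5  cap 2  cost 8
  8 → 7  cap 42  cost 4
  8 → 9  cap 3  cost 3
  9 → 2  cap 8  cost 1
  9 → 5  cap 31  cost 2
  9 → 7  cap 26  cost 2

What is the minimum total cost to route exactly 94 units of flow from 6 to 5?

Minimum cost for 94 units: 1086

shortest-cost path #1: 6→4→7→5 push 27 @ unit cost 10 (adds 270)
shortest-cost path #2: 6→4→9→5 push 15 @ unit cost 10 (adds 150)
shortest-cost path #3: 6→7→5 push 16 @ unit cost 11 (adds 176)
shortest-cost path #4: 6→7→4→9→5 push 9 @ unit cost 11 (adds 99)
shortest-cost path #5: 6→2→7→4→9→5 push 7 @ unit cost 13 (adds 91)
shortest-cost path #6: 6→1→5 push 20 @ unit cost 15 (adds 300)
total cost = 1086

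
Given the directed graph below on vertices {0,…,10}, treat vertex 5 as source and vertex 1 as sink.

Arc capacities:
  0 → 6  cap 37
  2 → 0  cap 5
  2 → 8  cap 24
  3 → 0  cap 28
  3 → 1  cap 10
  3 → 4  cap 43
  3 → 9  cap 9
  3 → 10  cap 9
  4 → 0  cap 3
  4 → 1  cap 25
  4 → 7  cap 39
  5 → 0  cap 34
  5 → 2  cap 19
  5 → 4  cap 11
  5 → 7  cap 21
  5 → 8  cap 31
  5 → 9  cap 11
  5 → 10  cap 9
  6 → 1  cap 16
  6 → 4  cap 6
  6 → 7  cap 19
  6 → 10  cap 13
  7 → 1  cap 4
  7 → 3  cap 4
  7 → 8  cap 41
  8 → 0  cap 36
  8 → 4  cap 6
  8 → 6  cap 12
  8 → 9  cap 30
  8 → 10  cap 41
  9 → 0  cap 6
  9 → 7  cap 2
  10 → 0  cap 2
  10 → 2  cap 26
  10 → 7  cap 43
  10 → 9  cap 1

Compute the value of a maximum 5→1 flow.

Maximum flow value: 47

augment #1: 5→4→1 bottleneck 11, total now 11
augment #2: 5→7→1 bottleneck 4, total now 15
augment #3: 5→0→6→1 bottleneck 16, total now 31
augment #4: 5→7→3→1 bottleneck 4, total now 35
augment #5: 5→8→4→1 bottleneck 6, total now 41
augment #6: 5→0→6→4→1 bottleneck 6, total now 47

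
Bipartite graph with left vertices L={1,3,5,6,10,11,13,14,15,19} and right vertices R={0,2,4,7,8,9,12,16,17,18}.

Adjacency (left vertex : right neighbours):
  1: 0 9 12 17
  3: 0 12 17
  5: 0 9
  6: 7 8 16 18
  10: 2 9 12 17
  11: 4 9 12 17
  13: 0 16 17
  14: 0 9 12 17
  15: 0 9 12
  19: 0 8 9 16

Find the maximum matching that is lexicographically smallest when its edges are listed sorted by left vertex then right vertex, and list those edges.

|M| = 9 (so the lex-smallest maximum matching has 9 edges)
process left vertices in ascending order; for each, take the smallest-labelled available neighbour that still permits 9 edges overall, or leave it unmatched if none does
lex-smallest matching: {1-0, 3-12, 5-9, 6-7, 10-2, 11-4, 13-16, 14-17, 19-8}

Lex-smallest maximum matching: {(1,0), (3,12), (5,9), (6,7), (10,2), (11,4), (13,16), (14,17), (19,8)}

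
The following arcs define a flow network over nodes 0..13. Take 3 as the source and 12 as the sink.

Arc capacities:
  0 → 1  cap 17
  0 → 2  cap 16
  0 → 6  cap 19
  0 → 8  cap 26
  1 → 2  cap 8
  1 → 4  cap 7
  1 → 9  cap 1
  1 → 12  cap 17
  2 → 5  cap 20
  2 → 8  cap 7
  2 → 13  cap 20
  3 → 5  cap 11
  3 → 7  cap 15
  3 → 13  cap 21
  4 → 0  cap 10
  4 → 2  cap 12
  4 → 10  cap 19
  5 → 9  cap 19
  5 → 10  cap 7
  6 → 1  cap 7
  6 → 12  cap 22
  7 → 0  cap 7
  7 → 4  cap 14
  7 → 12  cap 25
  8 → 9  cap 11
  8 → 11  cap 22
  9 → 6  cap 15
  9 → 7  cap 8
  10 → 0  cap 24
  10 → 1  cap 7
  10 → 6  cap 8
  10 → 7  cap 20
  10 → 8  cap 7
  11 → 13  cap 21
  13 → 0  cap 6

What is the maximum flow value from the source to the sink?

Maximum flow value: 32

augment #1: 3→7→12 bottleneck 15, total now 15
augment #2: 3→5→9→6→12 bottleneck 11, total now 26
augment #3: 3→13→0→1→12 bottleneck 6, total now 32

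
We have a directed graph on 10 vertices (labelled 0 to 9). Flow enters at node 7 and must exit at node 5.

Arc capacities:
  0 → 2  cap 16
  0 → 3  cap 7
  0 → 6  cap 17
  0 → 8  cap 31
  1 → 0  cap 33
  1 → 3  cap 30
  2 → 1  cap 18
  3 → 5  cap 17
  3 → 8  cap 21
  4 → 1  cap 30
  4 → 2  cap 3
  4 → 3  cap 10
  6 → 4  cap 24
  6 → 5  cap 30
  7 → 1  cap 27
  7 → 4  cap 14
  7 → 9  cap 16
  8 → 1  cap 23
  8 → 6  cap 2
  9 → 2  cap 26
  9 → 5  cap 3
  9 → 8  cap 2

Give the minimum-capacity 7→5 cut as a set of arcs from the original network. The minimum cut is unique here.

Min-cut arcs: {(0,6), (3,5), (8,6), (9,5)} (total capacity 39)

augment #1: 7→9→5 push 3
augment #2: 7→1→3→5 push 17
augment #3: 7→1→0→6→5 push 10
augment #4: 7→9→8→6→5 push 2
augment #5: 7→4→1→0→6→5 push 7
max flow = 39; residual-reachable set from 7 gives S-side
cut edges (S→T): {(0,6), (3,5), (8,6), (9,5)} total cap 39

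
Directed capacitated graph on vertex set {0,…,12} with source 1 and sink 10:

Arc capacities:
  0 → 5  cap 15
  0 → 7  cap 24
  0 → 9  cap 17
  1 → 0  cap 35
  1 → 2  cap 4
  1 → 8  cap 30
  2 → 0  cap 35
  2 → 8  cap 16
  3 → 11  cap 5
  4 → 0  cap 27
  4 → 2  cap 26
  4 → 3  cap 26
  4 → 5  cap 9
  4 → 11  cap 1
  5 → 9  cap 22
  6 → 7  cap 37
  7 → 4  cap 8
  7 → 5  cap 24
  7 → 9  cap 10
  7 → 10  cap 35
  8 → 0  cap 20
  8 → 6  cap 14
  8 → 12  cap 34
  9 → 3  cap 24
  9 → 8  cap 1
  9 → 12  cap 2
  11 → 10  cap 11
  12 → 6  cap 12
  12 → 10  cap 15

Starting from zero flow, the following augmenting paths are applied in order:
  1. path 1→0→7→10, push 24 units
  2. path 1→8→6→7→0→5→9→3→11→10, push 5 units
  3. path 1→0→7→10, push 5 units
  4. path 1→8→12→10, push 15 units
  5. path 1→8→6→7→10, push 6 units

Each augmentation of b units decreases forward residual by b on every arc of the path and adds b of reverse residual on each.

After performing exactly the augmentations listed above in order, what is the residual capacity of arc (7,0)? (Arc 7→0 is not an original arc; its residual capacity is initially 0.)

after path 1 (1→0→7→10, push 24): res(7,0)=24
after path 2 (1→8→6→7→0→5→9→3→11→10, push 5): res(7,0)=19
after path 3 (1→0→7→10, push 5): res(7,0)=24
after path 4 (1→8→12→10, push 15): res(7,0)=24
after path 5 (1→8→6→7→10, push 6): res(7,0)=24

Residual capacity of (7,0): 24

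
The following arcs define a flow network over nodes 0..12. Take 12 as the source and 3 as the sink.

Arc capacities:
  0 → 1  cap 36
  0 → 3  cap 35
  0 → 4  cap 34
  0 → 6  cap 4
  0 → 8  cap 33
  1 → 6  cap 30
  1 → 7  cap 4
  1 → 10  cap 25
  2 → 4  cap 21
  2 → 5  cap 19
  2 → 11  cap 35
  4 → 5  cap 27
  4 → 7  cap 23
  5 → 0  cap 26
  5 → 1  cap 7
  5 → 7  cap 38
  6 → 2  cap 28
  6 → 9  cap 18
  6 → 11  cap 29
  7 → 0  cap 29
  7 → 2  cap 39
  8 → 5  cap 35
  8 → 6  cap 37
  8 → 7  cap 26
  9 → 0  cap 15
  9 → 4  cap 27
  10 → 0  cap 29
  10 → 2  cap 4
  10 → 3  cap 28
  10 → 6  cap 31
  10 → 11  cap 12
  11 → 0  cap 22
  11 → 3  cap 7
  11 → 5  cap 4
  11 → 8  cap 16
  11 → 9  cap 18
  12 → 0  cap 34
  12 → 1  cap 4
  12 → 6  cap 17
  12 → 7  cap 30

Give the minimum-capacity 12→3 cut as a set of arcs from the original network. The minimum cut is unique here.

augment #1: 12→0→3 push 34
augment #2: 12→1→10→3 push 4
augment #3: 12→6→11→3 push 7
augment #4: 12→7→0→3 push 1
augment #5: 12→7→0→1→10→3 push 21
max flow = 67; residual-reachable set from 12 gives S-side
cut edges (S→T): {(0,3), (1,10), (11,3)} total cap 67

Min-cut arcs: {(0,3), (1,10), (11,3)} (total capacity 67)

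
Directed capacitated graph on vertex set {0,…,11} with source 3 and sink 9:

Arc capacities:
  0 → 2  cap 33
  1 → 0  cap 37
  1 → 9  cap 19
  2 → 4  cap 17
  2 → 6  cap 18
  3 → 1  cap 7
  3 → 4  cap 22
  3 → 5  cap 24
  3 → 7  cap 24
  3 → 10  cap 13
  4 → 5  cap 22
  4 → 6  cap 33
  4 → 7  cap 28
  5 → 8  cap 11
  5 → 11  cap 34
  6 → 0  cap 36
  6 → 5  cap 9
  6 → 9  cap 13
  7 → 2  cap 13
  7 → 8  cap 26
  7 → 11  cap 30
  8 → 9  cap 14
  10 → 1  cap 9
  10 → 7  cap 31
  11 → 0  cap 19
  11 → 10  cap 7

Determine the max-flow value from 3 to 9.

Maximum flow value: 43

augment #1: 3→1→9 bottleneck 7, total now 7
augment #2: 3→4→6→9 bottleneck 13, total now 20
augment #3: 3→5→8→9 bottleneck 11, total now 31
augment #4: 3→7→8→9 bottleneck 3, total now 34
augment #5: 3→10→1→9 bottleneck 9, total now 43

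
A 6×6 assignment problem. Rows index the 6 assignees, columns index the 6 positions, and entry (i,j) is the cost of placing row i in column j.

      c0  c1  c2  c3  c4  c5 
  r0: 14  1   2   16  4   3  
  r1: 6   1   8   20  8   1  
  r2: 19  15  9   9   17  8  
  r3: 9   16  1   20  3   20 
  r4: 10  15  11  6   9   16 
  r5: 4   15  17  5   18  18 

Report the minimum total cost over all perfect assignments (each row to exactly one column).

Minimum assignment cost: 24

one of 3 optimal assignments: row0→col1 (cost 1), row1→col5 (cost 1), row2→col2 (cost 9), row3→col4 (cost 3), row4→col3 (cost 6), row5→col0 (cost 4)
total = 1 + 1 + 9 + 3 + 6 + 4 = 24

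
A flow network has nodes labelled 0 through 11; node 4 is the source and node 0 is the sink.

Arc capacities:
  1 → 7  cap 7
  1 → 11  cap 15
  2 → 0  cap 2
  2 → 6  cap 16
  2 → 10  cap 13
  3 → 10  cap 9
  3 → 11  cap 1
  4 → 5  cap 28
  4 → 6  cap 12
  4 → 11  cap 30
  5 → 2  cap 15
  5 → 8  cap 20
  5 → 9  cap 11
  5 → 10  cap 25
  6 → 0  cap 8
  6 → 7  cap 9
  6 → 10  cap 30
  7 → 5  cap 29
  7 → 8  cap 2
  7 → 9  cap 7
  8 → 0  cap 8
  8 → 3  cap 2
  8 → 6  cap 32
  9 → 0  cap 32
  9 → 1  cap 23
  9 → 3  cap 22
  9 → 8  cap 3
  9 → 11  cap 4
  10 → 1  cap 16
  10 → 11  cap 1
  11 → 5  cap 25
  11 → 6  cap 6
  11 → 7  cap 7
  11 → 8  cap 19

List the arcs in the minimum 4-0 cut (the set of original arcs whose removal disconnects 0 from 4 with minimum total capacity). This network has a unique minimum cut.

augment #1: 4→6→0 push 8
augment #2: 4→5→2→0 push 2
augment #3: 4→5→8→0 push 8
augment #4: 4→5→9→0 push 11
augment #5: 4→6→7→9→0 push 4
augment #6: 4→11→7→9→0 push 3
max flow = 36; residual-reachable set from 4 gives S-side
cut edges (S→T): {(2,0), (5,9), (6,0), (7,9), (8,0)} total cap 36

Min-cut arcs: {(2,0), (5,9), (6,0), (7,9), (8,0)} (total capacity 36)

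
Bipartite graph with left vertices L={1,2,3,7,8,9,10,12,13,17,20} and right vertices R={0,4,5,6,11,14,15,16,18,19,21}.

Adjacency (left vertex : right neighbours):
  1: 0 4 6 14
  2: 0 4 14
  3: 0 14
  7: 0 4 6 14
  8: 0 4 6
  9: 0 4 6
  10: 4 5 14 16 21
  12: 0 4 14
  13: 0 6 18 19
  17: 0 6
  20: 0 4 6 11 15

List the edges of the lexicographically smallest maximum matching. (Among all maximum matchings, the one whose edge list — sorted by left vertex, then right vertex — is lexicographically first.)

|M| = 7 (so the lex-smallest maximum matching has 7 edges)
process left vertices in ascending order; for each, take the smallest-labelled available neighbour that still permits 7 edges overall, or leave it unmatched if none does
lex-smallest matching: {1-0, 2-4, 3-14, 7-6, 10-5, 13-18, 20-11}

Lex-smallest maximum matching: {(1,0), (2,4), (3,14), (7,6), (10,5), (13,18), (20,11)}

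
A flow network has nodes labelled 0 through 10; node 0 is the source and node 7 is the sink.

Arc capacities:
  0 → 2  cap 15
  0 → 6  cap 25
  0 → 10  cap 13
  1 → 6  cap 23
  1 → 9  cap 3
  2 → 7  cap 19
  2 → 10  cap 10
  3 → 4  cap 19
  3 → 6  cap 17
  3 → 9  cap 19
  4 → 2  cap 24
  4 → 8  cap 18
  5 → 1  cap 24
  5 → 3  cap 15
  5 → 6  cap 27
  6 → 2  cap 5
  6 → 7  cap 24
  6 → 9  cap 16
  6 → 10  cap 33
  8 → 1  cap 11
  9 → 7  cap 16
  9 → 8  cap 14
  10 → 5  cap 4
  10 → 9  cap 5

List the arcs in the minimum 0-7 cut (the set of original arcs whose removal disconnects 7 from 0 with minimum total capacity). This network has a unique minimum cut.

augment #1: 0→2→7 push 15
augment #2: 0→6→7 push 24
augment #3: 0→6→2→7 push 1
augment #4: 0→10→9→7 push 5
augment #5: 0→10→5→1→9→7 push 3
augment #6: 0→10→5→3→9→7 push 1
max flow = 49; residual-reachable set from 0 gives S-side
cut edges (S→T): {(0,2), (0,6), (10,5), (10,9)} total cap 49

Min-cut arcs: {(0,2), (0,6), (10,5), (10,9)} (total capacity 49)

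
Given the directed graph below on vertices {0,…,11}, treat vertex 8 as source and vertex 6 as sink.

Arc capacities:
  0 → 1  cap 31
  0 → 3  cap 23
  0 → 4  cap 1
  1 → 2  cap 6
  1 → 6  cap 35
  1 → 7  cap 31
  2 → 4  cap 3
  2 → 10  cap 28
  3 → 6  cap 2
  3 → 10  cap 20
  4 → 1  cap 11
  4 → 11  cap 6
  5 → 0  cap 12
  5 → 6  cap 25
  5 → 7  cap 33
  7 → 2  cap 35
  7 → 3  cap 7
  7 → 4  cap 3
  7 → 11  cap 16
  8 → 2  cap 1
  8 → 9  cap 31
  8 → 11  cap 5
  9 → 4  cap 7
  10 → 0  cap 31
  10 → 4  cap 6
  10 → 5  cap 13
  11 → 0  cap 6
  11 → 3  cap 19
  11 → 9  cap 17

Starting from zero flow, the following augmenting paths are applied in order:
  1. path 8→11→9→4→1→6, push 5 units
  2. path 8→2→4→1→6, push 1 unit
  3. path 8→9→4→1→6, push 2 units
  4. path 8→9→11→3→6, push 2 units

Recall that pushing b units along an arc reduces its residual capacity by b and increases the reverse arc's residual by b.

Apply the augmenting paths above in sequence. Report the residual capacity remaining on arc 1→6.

Residual capacity of (1,6): 27

after path 1 (8→11→9→4→1→6, push 5): res(1,6)=30
after path 2 (8→2→4→1→6, push 1): res(1,6)=29
after path 3 (8→9→4→1→6, push 2): res(1,6)=27
after path 4 (8→9→11→3→6, push 2): res(1,6)=27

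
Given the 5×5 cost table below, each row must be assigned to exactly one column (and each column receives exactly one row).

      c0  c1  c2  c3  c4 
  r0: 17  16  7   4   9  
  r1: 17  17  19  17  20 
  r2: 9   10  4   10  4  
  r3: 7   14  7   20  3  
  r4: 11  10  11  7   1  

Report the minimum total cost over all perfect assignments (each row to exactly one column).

optimal assignment: row0→col3 (cost 4), row1→col1 (cost 17), row2→col2 (cost 4), row3→col0 (cost 7), row4→col4 (cost 1)
total = 4 + 17 + 4 + 7 + 1 = 33

Minimum assignment cost: 33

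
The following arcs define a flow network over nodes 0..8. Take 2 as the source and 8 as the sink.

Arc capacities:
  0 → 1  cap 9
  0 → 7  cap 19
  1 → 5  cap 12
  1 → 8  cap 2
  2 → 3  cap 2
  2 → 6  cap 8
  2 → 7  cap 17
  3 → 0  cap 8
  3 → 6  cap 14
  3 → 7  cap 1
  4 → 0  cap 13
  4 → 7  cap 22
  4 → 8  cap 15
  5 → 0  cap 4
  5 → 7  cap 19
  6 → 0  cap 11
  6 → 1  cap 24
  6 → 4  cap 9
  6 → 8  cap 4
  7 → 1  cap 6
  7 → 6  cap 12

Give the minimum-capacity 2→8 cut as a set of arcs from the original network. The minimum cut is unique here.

Min-cut arcs: {(1,8), (6,4), (6,8)} (total capacity 15)

augment #1: 2→6→8 push 4
augment #2: 2→6→1→8 push 2
augment #3: 2→6→4→8 push 2
augment #4: 2→3→6→4→8 push 2
augment #5: 2→7→6→4→8 push 5
max flow = 15; residual-reachable set from 2 gives S-side
cut edges (S→T): {(1,8), (6,4), (6,8)} total cap 15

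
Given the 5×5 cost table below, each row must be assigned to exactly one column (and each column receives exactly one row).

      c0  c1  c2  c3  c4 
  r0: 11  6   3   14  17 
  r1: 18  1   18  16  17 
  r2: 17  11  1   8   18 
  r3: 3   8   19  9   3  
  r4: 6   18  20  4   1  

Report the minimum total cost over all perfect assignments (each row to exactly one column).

optimal assignment: row0→col2 (cost 3), row1→col1 (cost 1), row2→col3 (cost 8), row3→col0 (cost 3), row4→col4 (cost 1)
total = 3 + 1 + 8 + 3 + 1 = 16

Minimum assignment cost: 16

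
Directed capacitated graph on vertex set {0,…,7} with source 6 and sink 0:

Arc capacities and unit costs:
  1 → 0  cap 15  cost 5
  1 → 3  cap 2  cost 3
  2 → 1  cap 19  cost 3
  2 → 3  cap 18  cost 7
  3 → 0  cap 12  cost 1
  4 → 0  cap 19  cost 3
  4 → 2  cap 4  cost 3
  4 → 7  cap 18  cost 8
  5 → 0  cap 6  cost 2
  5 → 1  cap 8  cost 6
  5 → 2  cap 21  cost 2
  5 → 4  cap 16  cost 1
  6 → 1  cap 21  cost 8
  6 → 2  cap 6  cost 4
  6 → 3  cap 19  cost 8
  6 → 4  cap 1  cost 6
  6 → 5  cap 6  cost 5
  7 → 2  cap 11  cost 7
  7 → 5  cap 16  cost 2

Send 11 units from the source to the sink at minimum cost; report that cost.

shortest-cost path #1: 6→5→0 push 6 @ unit cost 7 (adds 42)
shortest-cost path #2: 6→3→0 push 5 @ unit cost 9 (adds 45)
total cost = 87

Minimum cost for 11 units: 87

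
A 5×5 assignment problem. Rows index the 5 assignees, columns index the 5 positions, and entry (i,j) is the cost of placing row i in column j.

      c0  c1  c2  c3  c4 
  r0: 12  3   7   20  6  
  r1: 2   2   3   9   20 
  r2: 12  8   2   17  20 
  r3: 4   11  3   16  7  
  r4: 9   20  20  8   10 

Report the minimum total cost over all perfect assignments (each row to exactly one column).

one of 2 optimal assignments: row0→col1 (cost 3), row1→col0 (cost 2), row2→col2 (cost 2), row3→col4 (cost 7), row4→col3 (cost 8)
total = 3 + 2 + 2 + 7 + 8 = 22

Minimum assignment cost: 22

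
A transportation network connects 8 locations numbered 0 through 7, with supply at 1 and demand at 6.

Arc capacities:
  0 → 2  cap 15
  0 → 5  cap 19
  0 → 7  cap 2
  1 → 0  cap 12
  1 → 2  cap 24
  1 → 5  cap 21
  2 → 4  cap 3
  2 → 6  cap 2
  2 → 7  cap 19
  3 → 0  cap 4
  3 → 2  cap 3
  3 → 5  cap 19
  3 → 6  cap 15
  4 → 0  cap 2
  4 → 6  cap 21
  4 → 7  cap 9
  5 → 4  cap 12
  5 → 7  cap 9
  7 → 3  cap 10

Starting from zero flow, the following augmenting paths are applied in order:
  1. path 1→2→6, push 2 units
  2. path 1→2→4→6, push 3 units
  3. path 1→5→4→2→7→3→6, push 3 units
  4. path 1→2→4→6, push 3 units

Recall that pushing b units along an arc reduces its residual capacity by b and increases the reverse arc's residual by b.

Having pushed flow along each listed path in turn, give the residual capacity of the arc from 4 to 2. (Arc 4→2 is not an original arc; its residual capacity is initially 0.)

Residual capacity of (4,2): 3

after path 1 (1→2→6, push 2): res(4,2)=0
after path 2 (1→2→4→6, push 3): res(4,2)=3
after path 3 (1→5→4→2→7→3→6, push 3): res(4,2)=0
after path 4 (1→2→4→6, push 3): res(4,2)=3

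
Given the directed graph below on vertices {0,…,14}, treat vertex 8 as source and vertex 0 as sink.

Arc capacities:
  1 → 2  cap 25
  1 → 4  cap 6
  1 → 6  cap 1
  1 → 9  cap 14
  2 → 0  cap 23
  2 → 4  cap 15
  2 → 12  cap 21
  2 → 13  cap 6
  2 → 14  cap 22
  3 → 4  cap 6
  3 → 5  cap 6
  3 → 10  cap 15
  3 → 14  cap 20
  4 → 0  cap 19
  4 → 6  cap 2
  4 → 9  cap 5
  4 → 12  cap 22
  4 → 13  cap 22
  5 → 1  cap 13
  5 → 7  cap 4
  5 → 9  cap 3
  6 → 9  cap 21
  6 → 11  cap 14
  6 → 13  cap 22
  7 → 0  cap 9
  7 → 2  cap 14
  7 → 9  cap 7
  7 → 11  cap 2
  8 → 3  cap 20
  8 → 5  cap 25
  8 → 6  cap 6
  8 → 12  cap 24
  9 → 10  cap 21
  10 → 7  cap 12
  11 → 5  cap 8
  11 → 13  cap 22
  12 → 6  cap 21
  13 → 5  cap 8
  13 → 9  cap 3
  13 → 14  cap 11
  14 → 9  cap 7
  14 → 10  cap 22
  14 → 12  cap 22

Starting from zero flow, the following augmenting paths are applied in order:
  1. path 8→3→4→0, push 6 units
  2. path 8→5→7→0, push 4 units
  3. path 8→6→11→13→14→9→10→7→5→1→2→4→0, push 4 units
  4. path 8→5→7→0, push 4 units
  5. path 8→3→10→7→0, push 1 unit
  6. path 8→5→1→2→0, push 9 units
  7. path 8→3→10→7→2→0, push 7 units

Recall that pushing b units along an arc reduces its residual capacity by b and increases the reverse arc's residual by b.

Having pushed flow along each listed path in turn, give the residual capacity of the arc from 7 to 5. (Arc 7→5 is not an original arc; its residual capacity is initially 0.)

Residual capacity of (7,5): 4

after path 1 (8→3→4→0, push 6): res(7,5)=0
after path 2 (8→5→7→0, push 4): res(7,5)=4
after path 3 (8→6→11→13→14→9→10→7→5→1→2→4→0, push 4): res(7,5)=0
after path 4 (8→5→7→0, push 4): res(7,5)=4
after path 5 (8→3→10→7→0, push 1): res(7,5)=4
after path 6 (8→5→1→2→0, push 9): res(7,5)=4
after path 7 (8→3→10→7→2→0, push 7): res(7,5)=4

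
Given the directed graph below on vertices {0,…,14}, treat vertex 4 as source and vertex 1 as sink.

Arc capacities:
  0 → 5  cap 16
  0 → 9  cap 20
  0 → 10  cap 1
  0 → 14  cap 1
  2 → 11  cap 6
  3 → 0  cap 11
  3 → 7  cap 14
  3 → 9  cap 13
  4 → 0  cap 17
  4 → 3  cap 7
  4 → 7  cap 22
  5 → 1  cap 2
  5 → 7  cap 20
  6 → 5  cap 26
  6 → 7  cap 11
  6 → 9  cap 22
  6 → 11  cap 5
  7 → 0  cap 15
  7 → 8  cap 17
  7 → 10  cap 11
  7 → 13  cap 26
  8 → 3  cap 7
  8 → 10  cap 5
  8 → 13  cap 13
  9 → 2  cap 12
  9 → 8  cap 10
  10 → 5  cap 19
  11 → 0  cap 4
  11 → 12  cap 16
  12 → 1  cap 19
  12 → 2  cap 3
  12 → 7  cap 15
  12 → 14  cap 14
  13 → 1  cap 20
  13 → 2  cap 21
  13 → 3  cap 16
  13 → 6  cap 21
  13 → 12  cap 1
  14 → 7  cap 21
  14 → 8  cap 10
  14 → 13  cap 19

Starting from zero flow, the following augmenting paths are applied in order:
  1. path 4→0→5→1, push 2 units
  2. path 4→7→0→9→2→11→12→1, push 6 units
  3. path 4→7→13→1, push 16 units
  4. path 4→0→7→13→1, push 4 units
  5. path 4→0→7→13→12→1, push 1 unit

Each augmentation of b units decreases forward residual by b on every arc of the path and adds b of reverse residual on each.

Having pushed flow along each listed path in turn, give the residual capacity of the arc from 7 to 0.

Residual capacity of (7,0): 14

after path 1 (4→0→5→1, push 2): res(7,0)=15
after path 2 (4→7→0→9→2→11→12→1, push 6): res(7,0)=9
after path 3 (4→7→13→1, push 16): res(7,0)=9
after path 4 (4→0→7→13→1, push 4): res(7,0)=13
after path 5 (4→0→7→13→12→1, push 1): res(7,0)=14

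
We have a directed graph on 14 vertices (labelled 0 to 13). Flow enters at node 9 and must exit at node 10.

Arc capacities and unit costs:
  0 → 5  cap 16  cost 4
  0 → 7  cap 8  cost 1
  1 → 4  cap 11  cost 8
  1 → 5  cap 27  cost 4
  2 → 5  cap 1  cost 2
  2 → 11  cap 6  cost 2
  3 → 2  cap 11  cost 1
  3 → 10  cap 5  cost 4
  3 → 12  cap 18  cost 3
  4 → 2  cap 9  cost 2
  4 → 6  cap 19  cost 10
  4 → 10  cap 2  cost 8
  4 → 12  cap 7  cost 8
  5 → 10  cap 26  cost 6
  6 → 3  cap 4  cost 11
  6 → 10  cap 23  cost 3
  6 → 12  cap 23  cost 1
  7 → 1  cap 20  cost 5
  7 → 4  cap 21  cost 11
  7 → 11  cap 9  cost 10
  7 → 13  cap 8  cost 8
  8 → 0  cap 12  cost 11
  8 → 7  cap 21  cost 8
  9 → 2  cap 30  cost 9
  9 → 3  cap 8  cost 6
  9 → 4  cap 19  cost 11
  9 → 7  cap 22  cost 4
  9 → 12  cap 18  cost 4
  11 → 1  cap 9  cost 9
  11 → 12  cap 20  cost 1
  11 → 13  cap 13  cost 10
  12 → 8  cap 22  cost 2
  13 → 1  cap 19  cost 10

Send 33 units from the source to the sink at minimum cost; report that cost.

Minimum cost for 33 units: 603

shortest-cost path #1: 9→3→10 push 5 @ unit cost 10 (adds 50)
shortest-cost path #2: 9→3→2→5→10 push 1 @ unit cost 15 (adds 15)
shortest-cost path #3: 9→4→10 push 2 @ unit cost 19 (adds 38)
shortest-cost path #4: 9→7→1→5→10 push 20 @ unit cost 19 (adds 380)
shortest-cost path #5: 9→4→6→10 push 5 @ unit cost 24 (adds 120)
total cost = 603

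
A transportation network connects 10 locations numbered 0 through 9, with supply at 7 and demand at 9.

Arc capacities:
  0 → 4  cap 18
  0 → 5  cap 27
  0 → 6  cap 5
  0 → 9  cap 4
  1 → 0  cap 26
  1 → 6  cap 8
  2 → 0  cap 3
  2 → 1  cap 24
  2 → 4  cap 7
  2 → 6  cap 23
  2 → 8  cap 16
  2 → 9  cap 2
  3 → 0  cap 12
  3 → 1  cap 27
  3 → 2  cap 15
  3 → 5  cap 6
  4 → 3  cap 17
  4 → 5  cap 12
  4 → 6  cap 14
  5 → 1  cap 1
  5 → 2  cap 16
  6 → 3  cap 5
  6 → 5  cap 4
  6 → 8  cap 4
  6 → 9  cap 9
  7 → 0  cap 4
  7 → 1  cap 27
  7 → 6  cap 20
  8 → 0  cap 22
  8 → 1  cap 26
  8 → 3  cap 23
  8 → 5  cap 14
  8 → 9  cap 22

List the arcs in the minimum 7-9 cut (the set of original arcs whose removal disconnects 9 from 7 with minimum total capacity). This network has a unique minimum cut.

augment #1: 7→0→9 push 4
augment #2: 7→6→9 push 9
augment #3: 7→6→8→9 push 4
augment #4: 7→6→3→2→9 push 2
augment #5: 7→6→3→2→8→9 push 3
augment #6: 7→6→5→2→8→9 push 2
augment #7: 7→1→0→5→2→8→9 push 11
max flow = 35; residual-reachable set from 7 gives S-side
cut edges (S→T): {(0,9), (2,8), (2,9), (6,8), (6,9)} total cap 35

Min-cut arcs: {(0,9), (2,8), (2,9), (6,8), (6,9)} (total capacity 35)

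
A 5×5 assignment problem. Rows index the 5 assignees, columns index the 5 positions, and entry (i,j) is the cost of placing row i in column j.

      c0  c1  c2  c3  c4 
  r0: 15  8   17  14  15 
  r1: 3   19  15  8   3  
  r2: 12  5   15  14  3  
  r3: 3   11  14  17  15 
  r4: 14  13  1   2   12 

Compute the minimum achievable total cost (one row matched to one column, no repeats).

optimal assignment: row0→col1 (cost 8), row1→col3 (cost 8), row2→col4 (cost 3), row3→col0 (cost 3), row4→col2 (cost 1)
total = 8 + 8 + 3 + 3 + 1 = 23

Minimum assignment cost: 23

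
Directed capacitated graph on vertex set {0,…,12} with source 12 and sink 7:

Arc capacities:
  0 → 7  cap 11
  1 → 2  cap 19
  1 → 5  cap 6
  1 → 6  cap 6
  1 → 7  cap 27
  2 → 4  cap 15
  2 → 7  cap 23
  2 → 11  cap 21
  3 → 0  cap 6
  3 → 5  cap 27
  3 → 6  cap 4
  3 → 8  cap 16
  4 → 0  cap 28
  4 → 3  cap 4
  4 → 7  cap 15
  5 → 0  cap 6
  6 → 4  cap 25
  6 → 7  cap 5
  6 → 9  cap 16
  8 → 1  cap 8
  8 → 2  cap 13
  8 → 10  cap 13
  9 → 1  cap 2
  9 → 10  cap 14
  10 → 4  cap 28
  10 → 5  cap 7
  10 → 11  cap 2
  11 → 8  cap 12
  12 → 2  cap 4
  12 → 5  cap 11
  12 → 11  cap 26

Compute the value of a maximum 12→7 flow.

Maximum flow value: 22

augment #1: 12→2→7 bottleneck 4, total now 4
augment #2: 12→5→0→7 bottleneck 6, total now 10
augment #3: 12→11→8→1→7 bottleneck 8, total now 18
augment #4: 12→11→8→2→7 bottleneck 4, total now 22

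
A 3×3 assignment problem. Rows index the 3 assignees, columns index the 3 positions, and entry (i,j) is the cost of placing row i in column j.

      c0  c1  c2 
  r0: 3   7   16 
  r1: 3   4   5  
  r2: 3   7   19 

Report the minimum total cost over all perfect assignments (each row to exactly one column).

one of 2 optimal assignments: row0→col0 (cost 3), row1→col2 (cost 5), row2→col1 (cost 7)
total = 3 + 5 + 7 = 15

Minimum assignment cost: 15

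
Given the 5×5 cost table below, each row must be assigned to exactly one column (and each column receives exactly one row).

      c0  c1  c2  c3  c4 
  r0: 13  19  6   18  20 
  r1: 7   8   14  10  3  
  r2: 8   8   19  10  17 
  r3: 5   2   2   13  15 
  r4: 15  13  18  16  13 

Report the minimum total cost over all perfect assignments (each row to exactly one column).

optimal assignment: row0→col2 (cost 6), row1→col4 (cost 3), row2→col0 (cost 8), row3→col1 (cost 2), row4→col3 (cost 16)
total = 6 + 3 + 8 + 2 + 16 = 35

Minimum assignment cost: 35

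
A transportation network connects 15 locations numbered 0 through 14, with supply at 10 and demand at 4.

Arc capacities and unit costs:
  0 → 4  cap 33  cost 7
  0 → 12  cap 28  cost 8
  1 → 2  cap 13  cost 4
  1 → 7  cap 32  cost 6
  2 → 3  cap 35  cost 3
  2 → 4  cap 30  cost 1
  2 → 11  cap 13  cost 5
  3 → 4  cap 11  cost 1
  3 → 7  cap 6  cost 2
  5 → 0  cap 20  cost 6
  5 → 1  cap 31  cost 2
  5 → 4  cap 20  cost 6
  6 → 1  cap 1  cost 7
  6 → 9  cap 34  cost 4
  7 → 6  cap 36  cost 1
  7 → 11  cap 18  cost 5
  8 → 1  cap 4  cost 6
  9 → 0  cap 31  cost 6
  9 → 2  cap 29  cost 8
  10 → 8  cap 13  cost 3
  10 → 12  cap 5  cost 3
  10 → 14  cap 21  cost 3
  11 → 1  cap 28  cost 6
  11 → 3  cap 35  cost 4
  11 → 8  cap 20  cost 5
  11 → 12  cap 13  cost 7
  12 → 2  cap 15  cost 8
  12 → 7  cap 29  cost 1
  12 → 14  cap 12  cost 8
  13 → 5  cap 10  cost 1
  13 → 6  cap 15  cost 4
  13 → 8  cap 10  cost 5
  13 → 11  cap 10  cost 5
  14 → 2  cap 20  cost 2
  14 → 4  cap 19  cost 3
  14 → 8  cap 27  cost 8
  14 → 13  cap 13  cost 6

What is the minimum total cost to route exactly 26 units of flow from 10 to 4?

Minimum cost for 26 units: 186

shortest-cost path #1: 10→14→4 push 19 @ unit cost 6 (adds 114)
shortest-cost path #2: 10→14→2→4 push 2 @ unit cost 6 (adds 12)
shortest-cost path #3: 10→12→2→4 push 5 @ unit cost 12 (adds 60)
total cost = 186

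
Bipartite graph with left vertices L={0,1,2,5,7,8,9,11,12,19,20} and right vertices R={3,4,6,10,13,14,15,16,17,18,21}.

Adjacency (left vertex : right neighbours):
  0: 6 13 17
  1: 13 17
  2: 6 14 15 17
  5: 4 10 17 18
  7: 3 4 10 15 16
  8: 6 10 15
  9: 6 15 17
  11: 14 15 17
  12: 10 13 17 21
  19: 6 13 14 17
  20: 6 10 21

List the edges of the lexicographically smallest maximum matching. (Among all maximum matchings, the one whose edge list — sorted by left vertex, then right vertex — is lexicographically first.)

|M| = 9 (so the lex-smallest maximum matching has 9 edges)
process left vertices in ascending order; for each, take the smallest-labelled available neighbour that still permits 9 edges overall, or leave it unmatched if none does
lex-smallest matching: {0-6, 1-13, 2-14, 5-4, 7-3, 8-10, 9-15, 11-17, 12-21}

Lex-smallest maximum matching: {(0,6), (1,13), (2,14), (5,4), (7,3), (8,10), (9,15), (11,17), (12,21)}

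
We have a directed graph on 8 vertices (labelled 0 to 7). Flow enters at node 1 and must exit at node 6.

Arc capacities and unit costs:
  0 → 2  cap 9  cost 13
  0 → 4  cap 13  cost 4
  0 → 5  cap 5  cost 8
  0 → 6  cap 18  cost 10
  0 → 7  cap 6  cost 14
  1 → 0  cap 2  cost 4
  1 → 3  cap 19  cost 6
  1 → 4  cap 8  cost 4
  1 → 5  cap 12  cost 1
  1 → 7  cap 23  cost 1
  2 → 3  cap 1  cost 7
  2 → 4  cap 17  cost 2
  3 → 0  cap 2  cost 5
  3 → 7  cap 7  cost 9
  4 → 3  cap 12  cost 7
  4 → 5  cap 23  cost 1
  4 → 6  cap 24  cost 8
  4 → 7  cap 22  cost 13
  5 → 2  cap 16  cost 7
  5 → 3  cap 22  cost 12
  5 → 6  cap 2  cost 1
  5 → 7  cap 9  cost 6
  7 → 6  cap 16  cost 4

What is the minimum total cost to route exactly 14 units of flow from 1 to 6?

shortest-cost path #1: 1→5→6 push 2 @ unit cost 2 (adds 4)
shortest-cost path #2: 1→7→6 push 12 @ unit cost 5 (adds 60)
total cost = 64

Minimum cost for 14 units: 64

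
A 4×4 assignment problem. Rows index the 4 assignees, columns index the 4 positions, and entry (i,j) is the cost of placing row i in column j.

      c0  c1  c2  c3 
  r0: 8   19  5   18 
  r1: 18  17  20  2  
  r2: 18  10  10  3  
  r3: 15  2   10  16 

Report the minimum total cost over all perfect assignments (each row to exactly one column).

Minimum assignment cost: 22

optimal assignment: row0→col0 (cost 8), row1→col3 (cost 2), row2→col2 (cost 10), row3→col1 (cost 2)
total = 8 + 2 + 10 + 2 = 22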